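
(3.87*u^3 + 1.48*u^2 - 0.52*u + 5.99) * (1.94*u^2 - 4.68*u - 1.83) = 7.5078*u^5 - 15.2404*u^4 - 15.0173*u^3 + 11.3458*u^2 - 27.0816*u - 10.9617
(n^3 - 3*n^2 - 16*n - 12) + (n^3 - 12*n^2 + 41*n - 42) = 2*n^3 - 15*n^2 + 25*n - 54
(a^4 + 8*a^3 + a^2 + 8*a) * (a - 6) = a^5 + 2*a^4 - 47*a^3 + 2*a^2 - 48*a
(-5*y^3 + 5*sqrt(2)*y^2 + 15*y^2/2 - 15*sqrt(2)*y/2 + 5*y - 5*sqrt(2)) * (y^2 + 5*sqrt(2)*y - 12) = -5*y^5 - 20*sqrt(2)*y^4 + 15*y^4/2 + 30*sqrt(2)*y^3 + 115*y^3 - 165*y^2 - 40*sqrt(2)*y^2 - 110*y + 90*sqrt(2)*y + 60*sqrt(2)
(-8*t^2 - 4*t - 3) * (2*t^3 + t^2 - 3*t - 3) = -16*t^5 - 16*t^4 + 14*t^3 + 33*t^2 + 21*t + 9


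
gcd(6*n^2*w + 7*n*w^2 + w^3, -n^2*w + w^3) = n*w + w^2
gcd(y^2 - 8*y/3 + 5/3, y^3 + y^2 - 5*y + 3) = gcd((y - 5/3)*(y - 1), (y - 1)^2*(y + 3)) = y - 1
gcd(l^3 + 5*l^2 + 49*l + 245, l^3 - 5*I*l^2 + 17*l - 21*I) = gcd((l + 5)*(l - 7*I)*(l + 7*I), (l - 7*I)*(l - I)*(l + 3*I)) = l - 7*I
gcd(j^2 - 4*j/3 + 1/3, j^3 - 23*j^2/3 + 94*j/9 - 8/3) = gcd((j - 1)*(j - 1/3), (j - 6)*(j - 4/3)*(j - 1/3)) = j - 1/3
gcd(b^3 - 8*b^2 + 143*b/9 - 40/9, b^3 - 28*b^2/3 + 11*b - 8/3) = b - 1/3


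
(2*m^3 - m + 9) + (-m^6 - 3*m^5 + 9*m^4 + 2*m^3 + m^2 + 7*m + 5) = -m^6 - 3*m^5 + 9*m^4 + 4*m^3 + m^2 + 6*m + 14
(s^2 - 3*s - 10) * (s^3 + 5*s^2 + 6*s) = s^5 + 2*s^4 - 19*s^3 - 68*s^2 - 60*s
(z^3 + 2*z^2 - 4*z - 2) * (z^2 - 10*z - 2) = z^5 - 8*z^4 - 26*z^3 + 34*z^2 + 28*z + 4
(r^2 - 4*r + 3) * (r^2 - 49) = r^4 - 4*r^3 - 46*r^2 + 196*r - 147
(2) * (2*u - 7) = 4*u - 14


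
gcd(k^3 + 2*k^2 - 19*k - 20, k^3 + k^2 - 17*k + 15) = k + 5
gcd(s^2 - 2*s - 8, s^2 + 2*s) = s + 2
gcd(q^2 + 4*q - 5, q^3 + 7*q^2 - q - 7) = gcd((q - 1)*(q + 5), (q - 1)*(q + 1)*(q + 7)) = q - 1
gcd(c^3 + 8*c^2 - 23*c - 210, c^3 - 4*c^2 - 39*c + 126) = c + 6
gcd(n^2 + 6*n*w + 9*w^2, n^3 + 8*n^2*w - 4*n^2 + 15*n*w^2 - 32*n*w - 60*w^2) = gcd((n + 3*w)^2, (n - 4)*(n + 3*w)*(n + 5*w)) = n + 3*w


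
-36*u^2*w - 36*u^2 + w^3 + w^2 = (-6*u + w)*(6*u + w)*(w + 1)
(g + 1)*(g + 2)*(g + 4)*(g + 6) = g^4 + 13*g^3 + 56*g^2 + 92*g + 48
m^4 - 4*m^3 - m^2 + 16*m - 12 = (m - 3)*(m - 2)*(m - 1)*(m + 2)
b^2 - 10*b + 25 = (b - 5)^2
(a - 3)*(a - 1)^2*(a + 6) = a^4 + a^3 - 23*a^2 + 39*a - 18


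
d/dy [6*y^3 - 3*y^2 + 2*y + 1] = 18*y^2 - 6*y + 2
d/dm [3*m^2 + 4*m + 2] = 6*m + 4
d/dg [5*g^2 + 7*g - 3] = 10*g + 7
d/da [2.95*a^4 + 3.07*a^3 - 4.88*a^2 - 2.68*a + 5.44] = 11.8*a^3 + 9.21*a^2 - 9.76*a - 2.68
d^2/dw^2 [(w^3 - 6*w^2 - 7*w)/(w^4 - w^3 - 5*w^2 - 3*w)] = 2*(w^3 - 21*w^2 + 51*w - 55)/(w^6 - 6*w^5 + 3*w^4 + 28*w^3 - 9*w^2 - 54*w - 27)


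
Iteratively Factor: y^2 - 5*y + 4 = (y - 1)*(y - 4)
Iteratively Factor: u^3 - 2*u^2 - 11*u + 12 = (u + 3)*(u^2 - 5*u + 4) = (u - 1)*(u + 3)*(u - 4)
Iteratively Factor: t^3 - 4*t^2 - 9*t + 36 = (t - 4)*(t^2 - 9) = (t - 4)*(t - 3)*(t + 3)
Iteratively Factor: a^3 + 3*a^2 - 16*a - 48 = (a + 3)*(a^2 - 16) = (a - 4)*(a + 3)*(a + 4)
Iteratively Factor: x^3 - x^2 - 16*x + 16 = (x - 4)*(x^2 + 3*x - 4) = (x - 4)*(x + 4)*(x - 1)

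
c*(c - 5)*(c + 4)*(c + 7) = c^4 + 6*c^3 - 27*c^2 - 140*c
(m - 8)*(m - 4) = m^2 - 12*m + 32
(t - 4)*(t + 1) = t^2 - 3*t - 4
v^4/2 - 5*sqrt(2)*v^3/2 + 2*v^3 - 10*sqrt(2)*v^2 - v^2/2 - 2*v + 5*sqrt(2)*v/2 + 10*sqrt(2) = (v/2 + 1/2)*(v - 1)*(v + 4)*(v - 5*sqrt(2))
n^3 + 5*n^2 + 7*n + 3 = (n + 1)^2*(n + 3)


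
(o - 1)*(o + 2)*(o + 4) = o^3 + 5*o^2 + 2*o - 8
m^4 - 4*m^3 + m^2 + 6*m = m*(m - 3)*(m - 2)*(m + 1)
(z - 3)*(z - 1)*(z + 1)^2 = z^4 - 2*z^3 - 4*z^2 + 2*z + 3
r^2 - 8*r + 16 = (r - 4)^2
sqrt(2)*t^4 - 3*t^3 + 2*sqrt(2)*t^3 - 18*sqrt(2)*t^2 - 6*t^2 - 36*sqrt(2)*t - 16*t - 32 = (t + 2)*(t - 4*sqrt(2))*(t + 2*sqrt(2))*(sqrt(2)*t + 1)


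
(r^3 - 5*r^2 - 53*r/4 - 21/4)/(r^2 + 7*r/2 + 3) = (2*r^2 - 13*r - 7)/(2*(r + 2))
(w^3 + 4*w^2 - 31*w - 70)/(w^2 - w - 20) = (w^2 + 9*w + 14)/(w + 4)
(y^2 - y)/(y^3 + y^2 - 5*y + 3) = y/(y^2 + 2*y - 3)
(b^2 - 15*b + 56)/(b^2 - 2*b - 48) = (b - 7)/(b + 6)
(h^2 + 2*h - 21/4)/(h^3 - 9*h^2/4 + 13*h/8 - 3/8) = 2*(4*h^2 + 8*h - 21)/(8*h^3 - 18*h^2 + 13*h - 3)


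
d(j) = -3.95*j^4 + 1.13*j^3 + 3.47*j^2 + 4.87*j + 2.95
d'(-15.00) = 53988.52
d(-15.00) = -203071.85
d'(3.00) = -370.40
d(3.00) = -240.65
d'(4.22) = -1092.87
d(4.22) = -1082.48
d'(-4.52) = 1501.82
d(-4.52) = -1701.25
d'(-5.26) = 2361.56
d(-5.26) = -3114.82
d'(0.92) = 1.82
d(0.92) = 8.42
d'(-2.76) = 343.73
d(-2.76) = -237.03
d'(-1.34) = 39.67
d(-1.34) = -12.80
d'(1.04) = -2.02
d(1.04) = 8.42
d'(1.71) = -52.35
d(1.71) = -6.70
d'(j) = -15.8*j^3 + 3.39*j^2 + 6.94*j + 4.87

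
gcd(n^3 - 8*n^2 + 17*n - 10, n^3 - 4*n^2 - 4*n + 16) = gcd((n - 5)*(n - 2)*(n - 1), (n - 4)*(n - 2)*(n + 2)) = n - 2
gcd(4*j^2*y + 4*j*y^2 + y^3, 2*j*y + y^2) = 2*j*y + y^2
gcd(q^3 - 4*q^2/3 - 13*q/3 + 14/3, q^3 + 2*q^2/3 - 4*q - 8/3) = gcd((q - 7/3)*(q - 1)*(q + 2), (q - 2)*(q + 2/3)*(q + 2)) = q + 2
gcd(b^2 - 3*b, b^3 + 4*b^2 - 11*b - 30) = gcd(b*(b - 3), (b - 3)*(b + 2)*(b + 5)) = b - 3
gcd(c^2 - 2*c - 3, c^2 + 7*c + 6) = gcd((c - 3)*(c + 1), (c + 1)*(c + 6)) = c + 1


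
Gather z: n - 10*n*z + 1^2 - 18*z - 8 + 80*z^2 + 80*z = n + 80*z^2 + z*(62 - 10*n) - 7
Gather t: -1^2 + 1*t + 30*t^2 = 30*t^2 + t - 1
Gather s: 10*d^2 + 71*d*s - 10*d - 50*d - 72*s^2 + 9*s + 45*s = 10*d^2 - 60*d - 72*s^2 + s*(71*d + 54)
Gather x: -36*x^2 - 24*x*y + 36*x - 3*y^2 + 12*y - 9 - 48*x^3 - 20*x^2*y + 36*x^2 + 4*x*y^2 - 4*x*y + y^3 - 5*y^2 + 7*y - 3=-48*x^3 - 20*x^2*y + x*(4*y^2 - 28*y + 36) + y^3 - 8*y^2 + 19*y - 12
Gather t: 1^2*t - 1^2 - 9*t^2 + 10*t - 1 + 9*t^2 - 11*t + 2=0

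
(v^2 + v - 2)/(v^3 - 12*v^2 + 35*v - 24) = (v + 2)/(v^2 - 11*v + 24)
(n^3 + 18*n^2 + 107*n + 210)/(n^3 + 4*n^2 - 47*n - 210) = (n + 7)/(n - 7)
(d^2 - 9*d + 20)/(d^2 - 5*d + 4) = (d - 5)/(d - 1)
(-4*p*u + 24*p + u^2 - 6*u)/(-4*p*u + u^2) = (u - 6)/u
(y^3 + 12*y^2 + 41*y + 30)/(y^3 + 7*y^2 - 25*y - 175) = (y^2 + 7*y + 6)/(y^2 + 2*y - 35)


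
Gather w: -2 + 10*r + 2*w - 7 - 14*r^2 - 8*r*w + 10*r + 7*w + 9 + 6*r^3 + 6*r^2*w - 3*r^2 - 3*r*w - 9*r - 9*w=6*r^3 - 17*r^2 + 11*r + w*(6*r^2 - 11*r)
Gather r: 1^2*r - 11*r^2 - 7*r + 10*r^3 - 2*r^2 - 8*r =10*r^3 - 13*r^2 - 14*r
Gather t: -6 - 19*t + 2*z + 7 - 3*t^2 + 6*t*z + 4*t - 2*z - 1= -3*t^2 + t*(6*z - 15)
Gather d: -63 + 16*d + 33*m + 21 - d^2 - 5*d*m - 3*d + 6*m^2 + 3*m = -d^2 + d*(13 - 5*m) + 6*m^2 + 36*m - 42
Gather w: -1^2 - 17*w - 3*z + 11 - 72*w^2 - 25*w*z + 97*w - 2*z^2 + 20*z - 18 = -72*w^2 + w*(80 - 25*z) - 2*z^2 + 17*z - 8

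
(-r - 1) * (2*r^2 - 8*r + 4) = -2*r^3 + 6*r^2 + 4*r - 4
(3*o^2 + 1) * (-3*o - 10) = -9*o^3 - 30*o^2 - 3*o - 10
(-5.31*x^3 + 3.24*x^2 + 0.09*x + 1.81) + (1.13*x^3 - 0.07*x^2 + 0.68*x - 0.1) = -4.18*x^3 + 3.17*x^2 + 0.77*x + 1.71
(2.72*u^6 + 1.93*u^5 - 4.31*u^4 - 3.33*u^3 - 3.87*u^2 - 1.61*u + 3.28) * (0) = 0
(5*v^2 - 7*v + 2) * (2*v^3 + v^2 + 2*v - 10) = 10*v^5 - 9*v^4 + 7*v^3 - 62*v^2 + 74*v - 20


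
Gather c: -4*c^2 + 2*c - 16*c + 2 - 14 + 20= -4*c^2 - 14*c + 8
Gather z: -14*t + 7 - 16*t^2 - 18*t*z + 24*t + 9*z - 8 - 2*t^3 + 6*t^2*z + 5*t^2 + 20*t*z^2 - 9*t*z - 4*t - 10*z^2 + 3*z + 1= -2*t^3 - 11*t^2 + 6*t + z^2*(20*t - 10) + z*(6*t^2 - 27*t + 12)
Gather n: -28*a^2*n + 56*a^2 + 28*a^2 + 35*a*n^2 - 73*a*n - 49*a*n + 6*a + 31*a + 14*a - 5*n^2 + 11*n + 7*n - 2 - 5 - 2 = 84*a^2 + 51*a + n^2*(35*a - 5) + n*(-28*a^2 - 122*a + 18) - 9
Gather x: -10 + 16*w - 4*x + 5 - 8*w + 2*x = 8*w - 2*x - 5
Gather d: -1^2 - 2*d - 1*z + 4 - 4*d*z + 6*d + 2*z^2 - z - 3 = d*(4 - 4*z) + 2*z^2 - 2*z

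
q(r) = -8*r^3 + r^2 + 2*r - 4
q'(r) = -24*r^2 + 2*r + 2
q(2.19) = -78.85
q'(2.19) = -108.73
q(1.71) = -37.66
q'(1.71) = -64.76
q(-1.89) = 49.80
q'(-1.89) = -87.51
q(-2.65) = 146.60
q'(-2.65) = -171.84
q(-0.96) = 2.08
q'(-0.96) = -22.04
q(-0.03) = -4.06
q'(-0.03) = 1.92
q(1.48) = -24.78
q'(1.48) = -47.61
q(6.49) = -2135.78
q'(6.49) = -995.90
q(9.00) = -5737.00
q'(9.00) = -1924.00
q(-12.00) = 13940.00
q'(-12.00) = -3478.00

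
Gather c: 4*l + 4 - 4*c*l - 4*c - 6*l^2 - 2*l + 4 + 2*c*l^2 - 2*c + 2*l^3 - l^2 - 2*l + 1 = c*(2*l^2 - 4*l - 6) + 2*l^3 - 7*l^2 + 9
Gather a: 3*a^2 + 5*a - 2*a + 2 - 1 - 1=3*a^2 + 3*a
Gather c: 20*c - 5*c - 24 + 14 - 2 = 15*c - 12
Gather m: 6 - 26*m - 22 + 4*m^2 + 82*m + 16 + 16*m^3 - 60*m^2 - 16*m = 16*m^3 - 56*m^2 + 40*m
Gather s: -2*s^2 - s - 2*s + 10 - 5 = -2*s^2 - 3*s + 5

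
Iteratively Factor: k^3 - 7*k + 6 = (k + 3)*(k^2 - 3*k + 2) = (k - 1)*(k + 3)*(k - 2)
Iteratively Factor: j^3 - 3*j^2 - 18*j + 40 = (j - 5)*(j^2 + 2*j - 8) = (j - 5)*(j + 4)*(j - 2)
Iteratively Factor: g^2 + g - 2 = (g + 2)*(g - 1)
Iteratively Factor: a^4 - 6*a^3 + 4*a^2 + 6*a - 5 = (a + 1)*(a^3 - 7*a^2 + 11*a - 5) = (a - 1)*(a + 1)*(a^2 - 6*a + 5) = (a - 5)*(a - 1)*(a + 1)*(a - 1)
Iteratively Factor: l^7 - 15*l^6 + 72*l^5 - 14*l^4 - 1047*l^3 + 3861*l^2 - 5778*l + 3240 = (l + 4)*(l^6 - 19*l^5 + 148*l^4 - 606*l^3 + 1377*l^2 - 1647*l + 810) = (l - 3)*(l + 4)*(l^5 - 16*l^4 + 100*l^3 - 306*l^2 + 459*l - 270) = (l - 3)*(l - 2)*(l + 4)*(l^4 - 14*l^3 + 72*l^2 - 162*l + 135) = (l - 3)^2*(l - 2)*(l + 4)*(l^3 - 11*l^2 + 39*l - 45) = (l - 3)^3*(l - 2)*(l + 4)*(l^2 - 8*l + 15) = (l - 5)*(l - 3)^3*(l - 2)*(l + 4)*(l - 3)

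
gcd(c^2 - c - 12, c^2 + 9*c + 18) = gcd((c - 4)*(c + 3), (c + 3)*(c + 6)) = c + 3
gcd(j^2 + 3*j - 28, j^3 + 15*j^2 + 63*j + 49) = j + 7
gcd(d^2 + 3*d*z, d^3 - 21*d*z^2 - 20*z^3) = 1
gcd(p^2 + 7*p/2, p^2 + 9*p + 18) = 1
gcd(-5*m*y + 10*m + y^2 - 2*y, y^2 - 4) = y - 2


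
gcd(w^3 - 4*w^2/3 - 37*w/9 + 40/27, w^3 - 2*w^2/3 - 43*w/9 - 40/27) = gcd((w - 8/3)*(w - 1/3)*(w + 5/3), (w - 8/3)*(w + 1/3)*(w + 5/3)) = w^2 - w - 40/9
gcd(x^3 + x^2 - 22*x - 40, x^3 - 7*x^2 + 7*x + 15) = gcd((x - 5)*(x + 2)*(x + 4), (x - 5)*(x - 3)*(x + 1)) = x - 5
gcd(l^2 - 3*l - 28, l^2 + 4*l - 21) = 1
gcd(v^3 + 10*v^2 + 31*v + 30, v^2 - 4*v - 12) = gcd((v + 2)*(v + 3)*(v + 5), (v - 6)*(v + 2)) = v + 2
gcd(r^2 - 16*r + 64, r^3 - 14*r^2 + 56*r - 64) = r - 8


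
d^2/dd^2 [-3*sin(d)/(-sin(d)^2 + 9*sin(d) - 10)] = 3*(-sin(d)^5 - 9*sin(d)^4 + 62*sin(d)^3 - 90*sin(d)^2 - 160*sin(d) + 180)/(sin(d)^2 - 9*sin(d) + 10)^3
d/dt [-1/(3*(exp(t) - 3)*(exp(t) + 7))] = 2*(exp(t) + 2)*exp(t)/(3*(exp(t) - 3)^2*(exp(t) + 7)^2)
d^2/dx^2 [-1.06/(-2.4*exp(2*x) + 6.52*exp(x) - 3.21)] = ((6.9112 - 10.176*exp(x))*(2.4*exp(2*x) - 6.52*exp(x) + 3.21) + 1.06*(4.8*exp(x) - 6.52)*(9.6*exp(x) - 13.04)*exp(x))*exp(x)/(2.4*exp(2*x) - 6.52*exp(x) + 3.21)^3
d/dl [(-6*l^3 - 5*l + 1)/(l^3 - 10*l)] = (130*l^3 - 3*l^2 + 10)/(l^2*(l^4 - 20*l^2 + 100))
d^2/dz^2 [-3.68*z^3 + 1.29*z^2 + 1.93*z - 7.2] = 2.58 - 22.08*z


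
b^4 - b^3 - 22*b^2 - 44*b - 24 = (b - 6)*(b + 1)*(b + 2)^2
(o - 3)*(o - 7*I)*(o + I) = o^3 - 3*o^2 - 6*I*o^2 + 7*o + 18*I*o - 21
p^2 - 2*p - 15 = (p - 5)*(p + 3)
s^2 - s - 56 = (s - 8)*(s + 7)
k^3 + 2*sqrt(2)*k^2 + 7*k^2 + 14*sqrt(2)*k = k*(k + 7)*(k + 2*sqrt(2))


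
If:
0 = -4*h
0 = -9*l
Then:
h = 0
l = 0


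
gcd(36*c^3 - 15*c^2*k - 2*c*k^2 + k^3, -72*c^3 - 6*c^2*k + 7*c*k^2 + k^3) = 12*c^2 - c*k - k^2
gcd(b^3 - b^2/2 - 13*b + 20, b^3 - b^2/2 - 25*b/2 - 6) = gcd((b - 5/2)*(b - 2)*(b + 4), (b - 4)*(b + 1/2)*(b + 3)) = 1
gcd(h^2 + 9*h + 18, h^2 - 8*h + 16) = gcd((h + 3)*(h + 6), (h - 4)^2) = 1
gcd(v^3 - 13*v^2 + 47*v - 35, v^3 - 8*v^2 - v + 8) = v - 1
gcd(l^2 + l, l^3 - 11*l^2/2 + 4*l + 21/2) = l + 1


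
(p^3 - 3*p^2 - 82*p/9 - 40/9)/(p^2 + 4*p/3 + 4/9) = (3*p^2 - 11*p - 20)/(3*p + 2)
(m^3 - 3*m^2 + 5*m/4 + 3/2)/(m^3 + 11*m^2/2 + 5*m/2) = (m^2 - 7*m/2 + 3)/(m*(m + 5))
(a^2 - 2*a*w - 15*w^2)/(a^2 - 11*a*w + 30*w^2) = (-a - 3*w)/(-a + 6*w)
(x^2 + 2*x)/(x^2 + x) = (x + 2)/(x + 1)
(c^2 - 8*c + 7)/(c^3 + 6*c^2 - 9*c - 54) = (c^2 - 8*c + 7)/(c^3 + 6*c^2 - 9*c - 54)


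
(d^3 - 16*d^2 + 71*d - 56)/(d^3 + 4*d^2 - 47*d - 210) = (d^2 - 9*d + 8)/(d^2 + 11*d + 30)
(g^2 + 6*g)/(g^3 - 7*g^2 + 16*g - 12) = g*(g + 6)/(g^3 - 7*g^2 + 16*g - 12)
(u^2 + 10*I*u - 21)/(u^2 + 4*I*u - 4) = (u^2 + 10*I*u - 21)/(u^2 + 4*I*u - 4)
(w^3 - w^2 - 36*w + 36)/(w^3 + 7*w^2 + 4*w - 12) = (w - 6)/(w + 2)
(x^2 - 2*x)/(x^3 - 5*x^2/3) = 3*(x - 2)/(x*(3*x - 5))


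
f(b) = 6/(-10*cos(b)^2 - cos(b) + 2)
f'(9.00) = 1.47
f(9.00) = -1.11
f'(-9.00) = -1.47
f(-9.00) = -1.11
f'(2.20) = 68.26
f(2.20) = -6.86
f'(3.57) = -1.49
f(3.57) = -1.12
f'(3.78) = -4.05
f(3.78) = -1.65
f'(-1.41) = 9.92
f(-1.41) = 3.79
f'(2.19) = 83.45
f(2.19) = -7.61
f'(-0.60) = 1.87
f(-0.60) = -1.06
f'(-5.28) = -29.16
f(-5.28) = -4.20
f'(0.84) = -6.58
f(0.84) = -1.92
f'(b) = 6*(-20*sin(b)*cos(b) - sin(b))/(-10*cos(b)^2 - cos(b) + 2)^2 = -6*(20*cos(b) + 1)*sin(b)/(10*cos(b)^2 + cos(b) - 2)^2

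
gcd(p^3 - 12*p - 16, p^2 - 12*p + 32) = p - 4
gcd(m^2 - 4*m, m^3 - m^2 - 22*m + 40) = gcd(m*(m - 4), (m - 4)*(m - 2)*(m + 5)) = m - 4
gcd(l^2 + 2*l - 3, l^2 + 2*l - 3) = l^2 + 2*l - 3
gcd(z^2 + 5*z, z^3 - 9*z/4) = z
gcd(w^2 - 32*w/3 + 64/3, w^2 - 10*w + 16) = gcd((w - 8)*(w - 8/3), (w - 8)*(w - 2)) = w - 8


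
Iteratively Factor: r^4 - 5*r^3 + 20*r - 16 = (r - 2)*(r^3 - 3*r^2 - 6*r + 8) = (r - 4)*(r - 2)*(r^2 + r - 2) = (r - 4)*(r - 2)*(r - 1)*(r + 2)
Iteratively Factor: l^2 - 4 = (l - 2)*(l + 2)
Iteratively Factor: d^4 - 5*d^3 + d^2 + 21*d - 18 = (d - 3)*(d^3 - 2*d^2 - 5*d + 6) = (d - 3)*(d + 2)*(d^2 - 4*d + 3) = (d - 3)*(d - 1)*(d + 2)*(d - 3)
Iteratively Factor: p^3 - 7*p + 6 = (p - 1)*(p^2 + p - 6) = (p - 1)*(p + 3)*(p - 2)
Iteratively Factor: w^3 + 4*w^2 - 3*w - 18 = (w - 2)*(w^2 + 6*w + 9) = (w - 2)*(w + 3)*(w + 3)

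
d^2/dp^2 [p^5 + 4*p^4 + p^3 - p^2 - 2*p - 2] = 20*p^3 + 48*p^2 + 6*p - 2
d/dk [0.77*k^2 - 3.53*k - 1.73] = 1.54*k - 3.53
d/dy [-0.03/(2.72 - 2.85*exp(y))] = -0.0855*exp(y)/(2.85*exp(y) - 2.72)^2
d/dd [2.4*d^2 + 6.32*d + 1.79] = 4.8*d + 6.32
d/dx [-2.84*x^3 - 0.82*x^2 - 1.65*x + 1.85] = -8.52*x^2 - 1.64*x - 1.65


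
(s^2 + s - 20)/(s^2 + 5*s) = (s - 4)/s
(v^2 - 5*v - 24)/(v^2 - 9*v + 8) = (v + 3)/(v - 1)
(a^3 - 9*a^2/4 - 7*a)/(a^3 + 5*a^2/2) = (4*a^2 - 9*a - 28)/(2*a*(2*a + 5))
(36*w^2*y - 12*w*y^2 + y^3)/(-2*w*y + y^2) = (-36*w^2 + 12*w*y - y^2)/(2*w - y)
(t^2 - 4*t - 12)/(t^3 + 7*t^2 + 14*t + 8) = (t - 6)/(t^2 + 5*t + 4)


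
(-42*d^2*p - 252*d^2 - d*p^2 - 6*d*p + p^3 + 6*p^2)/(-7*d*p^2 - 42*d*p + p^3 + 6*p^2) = (6*d + p)/p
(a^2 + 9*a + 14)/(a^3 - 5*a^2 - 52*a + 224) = (a + 2)/(a^2 - 12*a + 32)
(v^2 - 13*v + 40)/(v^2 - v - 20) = (v - 8)/(v + 4)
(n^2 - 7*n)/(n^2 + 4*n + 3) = n*(n - 7)/(n^2 + 4*n + 3)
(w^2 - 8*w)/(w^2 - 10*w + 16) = w/(w - 2)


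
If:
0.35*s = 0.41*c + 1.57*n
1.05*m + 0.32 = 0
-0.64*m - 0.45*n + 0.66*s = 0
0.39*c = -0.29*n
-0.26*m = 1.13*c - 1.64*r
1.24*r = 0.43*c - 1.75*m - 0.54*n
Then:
No Solution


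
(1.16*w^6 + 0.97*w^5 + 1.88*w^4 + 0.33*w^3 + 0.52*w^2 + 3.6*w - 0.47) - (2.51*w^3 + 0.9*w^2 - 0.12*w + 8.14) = 1.16*w^6 + 0.97*w^5 + 1.88*w^4 - 2.18*w^3 - 0.38*w^2 + 3.72*w - 8.61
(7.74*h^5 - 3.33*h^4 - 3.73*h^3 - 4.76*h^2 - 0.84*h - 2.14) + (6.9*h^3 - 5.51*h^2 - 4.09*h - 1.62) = 7.74*h^5 - 3.33*h^4 + 3.17*h^3 - 10.27*h^2 - 4.93*h - 3.76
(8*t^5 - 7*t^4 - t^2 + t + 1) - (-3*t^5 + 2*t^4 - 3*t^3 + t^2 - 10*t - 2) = 11*t^5 - 9*t^4 + 3*t^3 - 2*t^2 + 11*t + 3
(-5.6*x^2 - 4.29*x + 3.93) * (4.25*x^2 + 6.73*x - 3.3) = -23.8*x^4 - 55.9205*x^3 + 6.3108*x^2 + 40.6059*x - 12.969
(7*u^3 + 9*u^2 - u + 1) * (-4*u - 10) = -28*u^4 - 106*u^3 - 86*u^2 + 6*u - 10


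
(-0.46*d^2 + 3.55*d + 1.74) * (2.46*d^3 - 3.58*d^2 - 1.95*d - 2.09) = -1.1316*d^5 + 10.3798*d^4 - 7.5316*d^3 - 12.1903*d^2 - 10.8125*d - 3.6366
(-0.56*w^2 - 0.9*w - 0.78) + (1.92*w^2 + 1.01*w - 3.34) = 1.36*w^2 + 0.11*w - 4.12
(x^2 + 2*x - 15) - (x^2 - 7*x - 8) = 9*x - 7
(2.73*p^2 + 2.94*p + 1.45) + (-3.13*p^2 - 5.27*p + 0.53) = -0.4*p^2 - 2.33*p + 1.98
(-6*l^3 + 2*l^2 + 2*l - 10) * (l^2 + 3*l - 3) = -6*l^5 - 16*l^4 + 26*l^3 - 10*l^2 - 36*l + 30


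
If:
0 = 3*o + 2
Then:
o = -2/3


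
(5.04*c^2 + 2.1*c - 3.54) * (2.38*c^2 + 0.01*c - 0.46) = 11.9952*c^4 + 5.0484*c^3 - 10.7226*c^2 - 1.0014*c + 1.6284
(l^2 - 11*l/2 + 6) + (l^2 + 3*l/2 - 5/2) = 2*l^2 - 4*l + 7/2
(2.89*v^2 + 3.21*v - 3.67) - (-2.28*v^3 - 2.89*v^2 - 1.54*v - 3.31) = 2.28*v^3 + 5.78*v^2 + 4.75*v - 0.36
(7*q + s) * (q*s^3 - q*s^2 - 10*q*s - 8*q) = 7*q^2*s^3 - 7*q^2*s^2 - 70*q^2*s - 56*q^2 + q*s^4 - q*s^3 - 10*q*s^2 - 8*q*s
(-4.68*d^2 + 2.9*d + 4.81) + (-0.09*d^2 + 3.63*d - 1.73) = -4.77*d^2 + 6.53*d + 3.08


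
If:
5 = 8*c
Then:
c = 5/8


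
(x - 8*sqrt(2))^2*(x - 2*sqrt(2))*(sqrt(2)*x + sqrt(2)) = sqrt(2)*x^4 - 36*x^3 + sqrt(2)*x^3 - 36*x^2 + 192*sqrt(2)*x^2 - 512*x + 192*sqrt(2)*x - 512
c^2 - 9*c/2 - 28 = (c - 8)*(c + 7/2)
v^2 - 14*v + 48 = (v - 8)*(v - 6)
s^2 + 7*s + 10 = (s + 2)*(s + 5)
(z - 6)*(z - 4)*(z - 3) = z^3 - 13*z^2 + 54*z - 72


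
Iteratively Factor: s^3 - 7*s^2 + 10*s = (s)*(s^2 - 7*s + 10) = s*(s - 2)*(s - 5)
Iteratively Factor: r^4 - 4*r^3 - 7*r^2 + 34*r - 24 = (r - 2)*(r^3 - 2*r^2 - 11*r + 12) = (r - 2)*(r + 3)*(r^2 - 5*r + 4) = (r - 2)*(r - 1)*(r + 3)*(r - 4)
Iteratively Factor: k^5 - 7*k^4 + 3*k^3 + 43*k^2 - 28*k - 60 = (k + 1)*(k^4 - 8*k^3 + 11*k^2 + 32*k - 60) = (k + 1)*(k + 2)*(k^3 - 10*k^2 + 31*k - 30) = (k - 3)*(k + 1)*(k + 2)*(k^2 - 7*k + 10) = (k - 5)*(k - 3)*(k + 1)*(k + 2)*(k - 2)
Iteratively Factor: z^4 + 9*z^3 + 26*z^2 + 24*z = (z + 4)*(z^3 + 5*z^2 + 6*z) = (z + 2)*(z + 4)*(z^2 + 3*z) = (z + 2)*(z + 3)*(z + 4)*(z)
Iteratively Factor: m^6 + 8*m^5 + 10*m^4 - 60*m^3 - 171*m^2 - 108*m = (m + 3)*(m^5 + 5*m^4 - 5*m^3 - 45*m^2 - 36*m) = (m + 1)*(m + 3)*(m^4 + 4*m^3 - 9*m^2 - 36*m) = (m + 1)*(m + 3)^2*(m^3 + m^2 - 12*m) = m*(m + 1)*(m + 3)^2*(m^2 + m - 12) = m*(m - 3)*(m + 1)*(m + 3)^2*(m + 4)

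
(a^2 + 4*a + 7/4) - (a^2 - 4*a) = 8*a + 7/4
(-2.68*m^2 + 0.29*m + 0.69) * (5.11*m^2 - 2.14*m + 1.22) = -13.6948*m^4 + 7.2171*m^3 - 0.3643*m^2 - 1.1228*m + 0.8418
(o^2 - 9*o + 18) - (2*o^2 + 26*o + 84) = -o^2 - 35*o - 66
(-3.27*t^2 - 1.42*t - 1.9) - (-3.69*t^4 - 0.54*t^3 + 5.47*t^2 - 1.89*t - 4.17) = 3.69*t^4 + 0.54*t^3 - 8.74*t^2 + 0.47*t + 2.27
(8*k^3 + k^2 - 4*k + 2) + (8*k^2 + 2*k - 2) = 8*k^3 + 9*k^2 - 2*k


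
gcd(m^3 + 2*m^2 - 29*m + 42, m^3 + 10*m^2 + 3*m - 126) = m^2 + 4*m - 21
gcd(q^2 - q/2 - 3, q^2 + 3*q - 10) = q - 2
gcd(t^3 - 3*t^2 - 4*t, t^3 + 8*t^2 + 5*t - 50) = 1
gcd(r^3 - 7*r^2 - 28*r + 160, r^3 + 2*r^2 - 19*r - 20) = r^2 + r - 20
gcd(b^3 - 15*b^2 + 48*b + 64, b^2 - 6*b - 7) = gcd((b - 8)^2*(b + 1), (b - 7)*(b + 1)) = b + 1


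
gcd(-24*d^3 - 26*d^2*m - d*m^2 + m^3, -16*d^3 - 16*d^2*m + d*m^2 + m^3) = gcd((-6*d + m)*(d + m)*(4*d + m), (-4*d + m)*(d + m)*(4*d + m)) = 4*d^2 + 5*d*m + m^2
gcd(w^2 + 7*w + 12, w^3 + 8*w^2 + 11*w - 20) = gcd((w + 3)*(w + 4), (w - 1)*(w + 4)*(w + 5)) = w + 4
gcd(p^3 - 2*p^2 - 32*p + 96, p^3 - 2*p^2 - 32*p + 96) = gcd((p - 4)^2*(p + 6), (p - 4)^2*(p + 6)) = p^3 - 2*p^2 - 32*p + 96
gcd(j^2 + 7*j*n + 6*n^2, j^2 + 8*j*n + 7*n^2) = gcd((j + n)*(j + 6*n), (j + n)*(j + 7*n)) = j + n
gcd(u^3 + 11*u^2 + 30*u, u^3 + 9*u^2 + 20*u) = u^2 + 5*u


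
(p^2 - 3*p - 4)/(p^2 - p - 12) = (p + 1)/(p + 3)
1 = 1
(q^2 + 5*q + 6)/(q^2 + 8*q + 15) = (q + 2)/(q + 5)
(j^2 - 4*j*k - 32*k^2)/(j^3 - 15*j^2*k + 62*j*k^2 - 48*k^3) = (j + 4*k)/(j^2 - 7*j*k + 6*k^2)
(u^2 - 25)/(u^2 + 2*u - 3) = (u^2 - 25)/(u^2 + 2*u - 3)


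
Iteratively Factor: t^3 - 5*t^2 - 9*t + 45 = (t + 3)*(t^2 - 8*t + 15) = (t - 3)*(t + 3)*(t - 5)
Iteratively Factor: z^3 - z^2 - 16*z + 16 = (z - 1)*(z^2 - 16) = (z - 4)*(z - 1)*(z + 4)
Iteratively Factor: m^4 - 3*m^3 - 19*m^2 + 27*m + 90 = (m - 3)*(m^3 - 19*m - 30) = (m - 3)*(m + 2)*(m^2 - 2*m - 15) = (m - 3)*(m + 2)*(m + 3)*(m - 5)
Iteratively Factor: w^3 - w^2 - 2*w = (w + 1)*(w^2 - 2*w) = (w - 2)*(w + 1)*(w)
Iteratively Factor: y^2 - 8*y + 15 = (y - 5)*(y - 3)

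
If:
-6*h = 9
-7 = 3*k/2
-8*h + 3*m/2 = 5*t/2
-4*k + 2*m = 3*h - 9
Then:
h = -3/2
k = -14/3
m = -193/12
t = -97/20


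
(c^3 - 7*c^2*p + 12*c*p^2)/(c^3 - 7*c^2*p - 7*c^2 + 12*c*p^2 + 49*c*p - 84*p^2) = c/(c - 7)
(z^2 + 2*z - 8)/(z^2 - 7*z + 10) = (z + 4)/(z - 5)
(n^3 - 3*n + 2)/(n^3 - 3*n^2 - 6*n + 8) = (n - 1)/(n - 4)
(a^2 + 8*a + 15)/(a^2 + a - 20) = (a + 3)/(a - 4)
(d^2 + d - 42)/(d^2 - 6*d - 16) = (-d^2 - d + 42)/(-d^2 + 6*d + 16)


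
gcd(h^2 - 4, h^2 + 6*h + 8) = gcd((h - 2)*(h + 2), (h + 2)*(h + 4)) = h + 2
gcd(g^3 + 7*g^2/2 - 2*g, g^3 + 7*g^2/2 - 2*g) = g^3 + 7*g^2/2 - 2*g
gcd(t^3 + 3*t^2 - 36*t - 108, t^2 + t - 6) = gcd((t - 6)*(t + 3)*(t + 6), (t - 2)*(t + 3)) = t + 3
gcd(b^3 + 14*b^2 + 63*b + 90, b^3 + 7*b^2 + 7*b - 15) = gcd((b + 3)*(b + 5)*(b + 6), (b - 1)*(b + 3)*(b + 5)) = b^2 + 8*b + 15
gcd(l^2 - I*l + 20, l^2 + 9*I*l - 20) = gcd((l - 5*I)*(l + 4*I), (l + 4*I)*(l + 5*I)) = l + 4*I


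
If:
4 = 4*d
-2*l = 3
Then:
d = 1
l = -3/2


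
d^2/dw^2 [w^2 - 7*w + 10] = 2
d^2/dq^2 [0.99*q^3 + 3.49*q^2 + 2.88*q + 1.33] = 5.94*q + 6.98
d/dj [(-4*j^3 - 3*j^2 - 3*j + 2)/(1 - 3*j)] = 3*(8*j^3 - j^2 - 2*j + 1)/(9*j^2 - 6*j + 1)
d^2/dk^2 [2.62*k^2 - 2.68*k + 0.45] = 5.24000000000000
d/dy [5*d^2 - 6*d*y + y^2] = -6*d + 2*y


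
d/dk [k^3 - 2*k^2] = k*(3*k - 4)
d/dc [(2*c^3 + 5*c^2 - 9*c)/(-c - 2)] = (-4*c^3 - 17*c^2 - 20*c + 18)/(c^2 + 4*c + 4)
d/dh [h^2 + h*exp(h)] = h*exp(h) + 2*h + exp(h)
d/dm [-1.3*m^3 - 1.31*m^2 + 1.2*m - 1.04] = -3.9*m^2 - 2.62*m + 1.2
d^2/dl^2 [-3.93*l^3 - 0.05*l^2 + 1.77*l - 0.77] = -23.58*l - 0.1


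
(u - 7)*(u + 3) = u^2 - 4*u - 21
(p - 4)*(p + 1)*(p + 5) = p^3 + 2*p^2 - 19*p - 20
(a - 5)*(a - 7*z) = a^2 - 7*a*z - 5*a + 35*z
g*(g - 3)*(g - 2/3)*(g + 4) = g^4 + g^3/3 - 38*g^2/3 + 8*g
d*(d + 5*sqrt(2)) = d^2 + 5*sqrt(2)*d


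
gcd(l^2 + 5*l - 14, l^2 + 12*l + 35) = l + 7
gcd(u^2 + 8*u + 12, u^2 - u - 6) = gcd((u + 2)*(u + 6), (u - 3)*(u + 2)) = u + 2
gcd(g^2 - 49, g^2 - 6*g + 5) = 1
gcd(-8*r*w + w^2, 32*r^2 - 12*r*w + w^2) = 8*r - w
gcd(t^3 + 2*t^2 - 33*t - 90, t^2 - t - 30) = t^2 - t - 30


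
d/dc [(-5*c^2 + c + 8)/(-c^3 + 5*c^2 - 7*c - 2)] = (-5*c^4 + 2*c^3 + 54*c^2 - 60*c + 54)/(c^6 - 10*c^5 + 39*c^4 - 66*c^3 + 29*c^2 + 28*c + 4)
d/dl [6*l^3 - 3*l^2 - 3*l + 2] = 18*l^2 - 6*l - 3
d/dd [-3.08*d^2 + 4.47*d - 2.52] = 4.47 - 6.16*d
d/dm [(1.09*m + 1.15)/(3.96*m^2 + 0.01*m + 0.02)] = (-4.3164*m^2 - 9.108*m + 0.0103)/(15.6816*m^4 + 0.0792*m^3 + 0.1585*m^2 + 0.0004*m + 0.0004)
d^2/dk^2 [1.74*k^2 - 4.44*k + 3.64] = 3.48000000000000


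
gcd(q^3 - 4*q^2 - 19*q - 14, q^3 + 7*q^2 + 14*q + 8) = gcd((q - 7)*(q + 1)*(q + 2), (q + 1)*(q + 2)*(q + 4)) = q^2 + 3*q + 2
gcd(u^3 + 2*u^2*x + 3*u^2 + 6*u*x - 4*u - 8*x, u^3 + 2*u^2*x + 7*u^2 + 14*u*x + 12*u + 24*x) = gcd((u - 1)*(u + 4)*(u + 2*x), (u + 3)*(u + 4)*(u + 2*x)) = u^2 + 2*u*x + 4*u + 8*x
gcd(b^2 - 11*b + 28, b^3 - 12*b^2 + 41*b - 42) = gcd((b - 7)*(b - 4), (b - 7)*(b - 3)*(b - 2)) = b - 7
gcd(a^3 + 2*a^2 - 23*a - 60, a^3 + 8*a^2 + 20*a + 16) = a + 4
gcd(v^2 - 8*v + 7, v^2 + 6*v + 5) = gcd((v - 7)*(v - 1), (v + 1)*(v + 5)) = 1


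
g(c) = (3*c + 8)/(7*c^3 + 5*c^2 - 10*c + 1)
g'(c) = (3*c + 8)*(-21*c^2 - 10*c + 10)/(7*c^3 + 5*c^2 - 10*c + 1)^2 + 3/(7*c^3 + 5*c^2 - 10*c + 1) = (-42*c^3 - 183*c^2 - 80*c + 83)/(49*c^6 + 70*c^5 - 115*c^4 - 86*c^3 + 110*c^2 - 20*c + 1)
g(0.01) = 8.92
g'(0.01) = 101.34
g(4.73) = 0.03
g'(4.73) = -0.01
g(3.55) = 0.05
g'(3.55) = -0.04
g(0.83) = 71.36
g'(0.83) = -6176.47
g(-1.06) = 0.54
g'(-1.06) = 0.15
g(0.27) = -7.36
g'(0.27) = 32.93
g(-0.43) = 1.18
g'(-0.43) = 2.71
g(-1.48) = 0.88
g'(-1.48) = -3.84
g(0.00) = 8.00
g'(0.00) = 83.00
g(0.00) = 8.00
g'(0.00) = 83.00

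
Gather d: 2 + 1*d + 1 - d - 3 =0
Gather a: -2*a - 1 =-2*a - 1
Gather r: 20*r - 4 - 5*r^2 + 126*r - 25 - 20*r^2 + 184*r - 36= -25*r^2 + 330*r - 65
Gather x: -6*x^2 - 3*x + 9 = -6*x^2 - 3*x + 9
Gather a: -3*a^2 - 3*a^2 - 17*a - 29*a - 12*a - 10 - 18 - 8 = -6*a^2 - 58*a - 36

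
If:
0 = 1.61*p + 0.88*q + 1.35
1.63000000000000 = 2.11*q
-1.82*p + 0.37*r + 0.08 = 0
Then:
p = -1.26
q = 0.77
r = -6.42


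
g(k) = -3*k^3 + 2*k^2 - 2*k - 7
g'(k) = -9*k^2 + 4*k - 2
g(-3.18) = 116.06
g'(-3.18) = -105.73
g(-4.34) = 284.59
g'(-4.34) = -188.88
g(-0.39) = -5.74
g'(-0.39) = -4.93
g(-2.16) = 36.88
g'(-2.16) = -52.63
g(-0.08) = -6.83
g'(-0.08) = -2.38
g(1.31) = -12.93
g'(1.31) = -12.20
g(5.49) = -454.11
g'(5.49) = -251.30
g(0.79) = -8.81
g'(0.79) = -4.46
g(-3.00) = 98.00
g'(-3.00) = -95.00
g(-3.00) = 98.00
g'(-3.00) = -95.00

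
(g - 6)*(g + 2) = g^2 - 4*g - 12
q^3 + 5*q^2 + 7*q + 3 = (q + 1)^2*(q + 3)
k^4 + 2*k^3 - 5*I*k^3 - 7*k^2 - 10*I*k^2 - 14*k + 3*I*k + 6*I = (k + 2)*(k - 3*I)*(k - I)^2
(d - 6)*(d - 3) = d^2 - 9*d + 18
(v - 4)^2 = v^2 - 8*v + 16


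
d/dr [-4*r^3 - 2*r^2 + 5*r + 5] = -12*r^2 - 4*r + 5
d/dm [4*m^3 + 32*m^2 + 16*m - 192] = 12*m^2 + 64*m + 16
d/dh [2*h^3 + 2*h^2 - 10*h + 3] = 6*h^2 + 4*h - 10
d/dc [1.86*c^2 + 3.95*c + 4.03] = 3.72*c + 3.95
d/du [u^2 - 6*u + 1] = 2*u - 6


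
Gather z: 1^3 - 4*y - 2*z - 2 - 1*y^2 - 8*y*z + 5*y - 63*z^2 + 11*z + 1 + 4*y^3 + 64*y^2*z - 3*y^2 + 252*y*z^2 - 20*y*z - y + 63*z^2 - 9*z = 4*y^3 - 4*y^2 + 252*y*z^2 + z*(64*y^2 - 28*y)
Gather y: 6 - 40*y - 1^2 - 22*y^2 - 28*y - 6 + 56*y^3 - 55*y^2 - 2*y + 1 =56*y^3 - 77*y^2 - 70*y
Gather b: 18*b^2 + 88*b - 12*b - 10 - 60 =18*b^2 + 76*b - 70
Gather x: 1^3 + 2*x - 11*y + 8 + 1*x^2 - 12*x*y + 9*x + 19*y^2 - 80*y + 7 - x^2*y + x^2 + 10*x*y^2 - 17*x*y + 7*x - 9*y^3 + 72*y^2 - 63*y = x^2*(2 - y) + x*(10*y^2 - 29*y + 18) - 9*y^3 + 91*y^2 - 154*y + 16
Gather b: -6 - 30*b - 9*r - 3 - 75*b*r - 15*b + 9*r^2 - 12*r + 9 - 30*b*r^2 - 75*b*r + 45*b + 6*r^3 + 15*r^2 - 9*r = b*(-30*r^2 - 150*r) + 6*r^3 + 24*r^2 - 30*r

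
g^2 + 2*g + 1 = (g + 1)^2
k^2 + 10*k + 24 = (k + 4)*(k + 6)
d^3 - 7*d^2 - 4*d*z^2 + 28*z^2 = (d - 7)*(d - 2*z)*(d + 2*z)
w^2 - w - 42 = (w - 7)*(w + 6)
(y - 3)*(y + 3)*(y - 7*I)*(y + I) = y^4 - 6*I*y^3 - 2*y^2 + 54*I*y - 63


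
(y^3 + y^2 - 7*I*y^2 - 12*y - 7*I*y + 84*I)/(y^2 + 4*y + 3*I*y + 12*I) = (y^2 - y*(3 + 7*I) + 21*I)/(y + 3*I)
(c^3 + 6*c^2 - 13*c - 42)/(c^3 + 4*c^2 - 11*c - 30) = (c + 7)/(c + 5)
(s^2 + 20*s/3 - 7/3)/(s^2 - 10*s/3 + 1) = (s + 7)/(s - 3)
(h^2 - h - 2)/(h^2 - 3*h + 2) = (h + 1)/(h - 1)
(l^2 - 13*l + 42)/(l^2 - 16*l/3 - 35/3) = 3*(l - 6)/(3*l + 5)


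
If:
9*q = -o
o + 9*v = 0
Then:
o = -9*v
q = v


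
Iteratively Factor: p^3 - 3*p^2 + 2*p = (p - 2)*(p^2 - p) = p*(p - 2)*(p - 1)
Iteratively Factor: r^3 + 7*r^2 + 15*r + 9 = (r + 3)*(r^2 + 4*r + 3) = (r + 3)^2*(r + 1)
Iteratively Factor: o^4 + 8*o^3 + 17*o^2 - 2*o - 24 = (o - 1)*(o^3 + 9*o^2 + 26*o + 24) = (o - 1)*(o + 4)*(o^2 + 5*o + 6) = (o - 1)*(o + 3)*(o + 4)*(o + 2)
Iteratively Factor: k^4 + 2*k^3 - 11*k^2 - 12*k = (k + 1)*(k^3 + k^2 - 12*k) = (k - 3)*(k + 1)*(k^2 + 4*k) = k*(k - 3)*(k + 1)*(k + 4)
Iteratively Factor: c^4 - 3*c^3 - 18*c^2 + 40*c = (c - 2)*(c^3 - c^2 - 20*c) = (c - 5)*(c - 2)*(c^2 + 4*c) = c*(c - 5)*(c - 2)*(c + 4)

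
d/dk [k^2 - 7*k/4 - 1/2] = 2*k - 7/4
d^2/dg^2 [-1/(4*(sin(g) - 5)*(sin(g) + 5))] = (2*sin(g)^4 + 47*sin(g)^2 - 25)/(2*(sin(g) - 5)^3*(sin(g) + 5)^3)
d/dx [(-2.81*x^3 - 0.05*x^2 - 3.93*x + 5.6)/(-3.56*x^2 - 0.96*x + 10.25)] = (10.0036*x^4 + 5.3952*x^3 - 100.3503*x^2 + 38.847*x - 34.9065)/(12.6736*x^4 + 6.8352*x^3 - 72.0584*x^2 - 19.68*x + 105.0625)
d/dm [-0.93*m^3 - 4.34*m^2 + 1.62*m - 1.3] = -2.79*m^2 - 8.68*m + 1.62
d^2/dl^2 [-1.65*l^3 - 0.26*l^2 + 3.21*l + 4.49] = -9.9*l - 0.52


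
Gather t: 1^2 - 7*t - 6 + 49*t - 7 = 42*t - 12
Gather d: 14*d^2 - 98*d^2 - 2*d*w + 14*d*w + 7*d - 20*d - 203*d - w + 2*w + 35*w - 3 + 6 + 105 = -84*d^2 + d*(12*w - 216) + 36*w + 108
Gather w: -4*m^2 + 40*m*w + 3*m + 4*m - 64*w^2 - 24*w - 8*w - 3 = -4*m^2 + 7*m - 64*w^2 + w*(40*m - 32) - 3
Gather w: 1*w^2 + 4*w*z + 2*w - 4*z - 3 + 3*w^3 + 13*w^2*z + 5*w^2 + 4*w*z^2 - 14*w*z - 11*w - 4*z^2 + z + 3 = 3*w^3 + w^2*(13*z + 6) + w*(4*z^2 - 10*z - 9) - 4*z^2 - 3*z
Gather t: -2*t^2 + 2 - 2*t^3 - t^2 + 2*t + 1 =-2*t^3 - 3*t^2 + 2*t + 3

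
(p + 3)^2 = p^2 + 6*p + 9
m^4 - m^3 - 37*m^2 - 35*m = m*(m - 7)*(m + 1)*(m + 5)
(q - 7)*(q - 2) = q^2 - 9*q + 14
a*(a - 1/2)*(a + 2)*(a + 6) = a^4 + 15*a^3/2 + 8*a^2 - 6*a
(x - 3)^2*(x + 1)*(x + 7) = x^4 + 2*x^3 - 32*x^2 + 30*x + 63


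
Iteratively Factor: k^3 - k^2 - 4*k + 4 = (k - 1)*(k^2 - 4) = (k - 1)*(k + 2)*(k - 2)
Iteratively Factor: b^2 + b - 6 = (b + 3)*(b - 2)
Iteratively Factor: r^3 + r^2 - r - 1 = (r - 1)*(r^2 + 2*r + 1) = (r - 1)*(r + 1)*(r + 1)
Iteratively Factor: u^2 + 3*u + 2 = (u + 1)*(u + 2)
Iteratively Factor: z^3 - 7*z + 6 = (z - 2)*(z^2 + 2*z - 3) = (z - 2)*(z + 3)*(z - 1)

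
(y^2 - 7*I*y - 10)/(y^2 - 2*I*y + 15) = (y - 2*I)/(y + 3*I)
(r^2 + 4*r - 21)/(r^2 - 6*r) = (r^2 + 4*r - 21)/(r*(r - 6))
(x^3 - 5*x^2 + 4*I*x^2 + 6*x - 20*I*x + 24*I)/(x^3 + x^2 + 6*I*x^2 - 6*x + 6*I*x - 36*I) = (x^2 + x*(-3 + 4*I) - 12*I)/(x^2 + x*(3 + 6*I) + 18*I)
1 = 1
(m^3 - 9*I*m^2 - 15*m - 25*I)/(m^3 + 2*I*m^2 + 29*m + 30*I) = (m - 5*I)/(m + 6*I)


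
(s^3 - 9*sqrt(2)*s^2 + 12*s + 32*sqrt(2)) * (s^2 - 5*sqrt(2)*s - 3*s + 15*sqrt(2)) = s^5 - 14*sqrt(2)*s^4 - 3*s^4 + 42*sqrt(2)*s^3 + 102*s^3 - 306*s^2 - 28*sqrt(2)*s^2 - 320*s + 84*sqrt(2)*s + 960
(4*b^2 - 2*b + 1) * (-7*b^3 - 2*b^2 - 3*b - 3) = -28*b^5 + 6*b^4 - 15*b^3 - 8*b^2 + 3*b - 3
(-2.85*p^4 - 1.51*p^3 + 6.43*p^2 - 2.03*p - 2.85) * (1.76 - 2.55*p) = 7.2675*p^5 - 1.1655*p^4 - 19.0541*p^3 + 16.4933*p^2 + 3.6947*p - 5.016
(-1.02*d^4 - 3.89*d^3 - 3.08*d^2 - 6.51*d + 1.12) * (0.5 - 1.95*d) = 1.989*d^5 + 7.0755*d^4 + 4.061*d^3 + 11.1545*d^2 - 5.439*d + 0.56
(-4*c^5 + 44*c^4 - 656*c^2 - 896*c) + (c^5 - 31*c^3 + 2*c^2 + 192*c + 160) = -3*c^5 + 44*c^4 - 31*c^3 - 654*c^2 - 704*c + 160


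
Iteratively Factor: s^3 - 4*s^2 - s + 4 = (s - 1)*(s^2 - 3*s - 4) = (s - 1)*(s + 1)*(s - 4)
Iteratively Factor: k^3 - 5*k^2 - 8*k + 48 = (k - 4)*(k^2 - k - 12) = (k - 4)^2*(k + 3)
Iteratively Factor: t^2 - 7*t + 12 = (t - 4)*(t - 3)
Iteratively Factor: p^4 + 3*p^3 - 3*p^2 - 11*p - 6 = (p + 1)*(p^3 + 2*p^2 - 5*p - 6) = (p + 1)*(p + 3)*(p^2 - p - 2) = (p + 1)^2*(p + 3)*(p - 2)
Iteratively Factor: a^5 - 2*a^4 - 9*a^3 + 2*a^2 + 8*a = (a - 1)*(a^4 - a^3 - 10*a^2 - 8*a) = (a - 1)*(a + 1)*(a^3 - 2*a^2 - 8*a) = (a - 1)*(a + 1)*(a + 2)*(a^2 - 4*a) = (a - 4)*(a - 1)*(a + 1)*(a + 2)*(a)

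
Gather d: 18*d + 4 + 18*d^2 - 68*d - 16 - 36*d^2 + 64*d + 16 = -18*d^2 + 14*d + 4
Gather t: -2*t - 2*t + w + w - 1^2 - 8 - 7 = -4*t + 2*w - 16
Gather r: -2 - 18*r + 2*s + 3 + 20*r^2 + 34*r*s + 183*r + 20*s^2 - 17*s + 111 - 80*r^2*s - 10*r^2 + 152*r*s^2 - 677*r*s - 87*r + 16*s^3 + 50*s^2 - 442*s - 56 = r^2*(10 - 80*s) + r*(152*s^2 - 643*s + 78) + 16*s^3 + 70*s^2 - 457*s + 56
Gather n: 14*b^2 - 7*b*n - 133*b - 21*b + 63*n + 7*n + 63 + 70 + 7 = 14*b^2 - 154*b + n*(70 - 7*b) + 140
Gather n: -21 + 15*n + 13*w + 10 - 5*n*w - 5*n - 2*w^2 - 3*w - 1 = n*(10 - 5*w) - 2*w^2 + 10*w - 12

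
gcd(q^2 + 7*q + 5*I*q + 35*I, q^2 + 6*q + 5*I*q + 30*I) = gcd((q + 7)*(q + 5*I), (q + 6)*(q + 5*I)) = q + 5*I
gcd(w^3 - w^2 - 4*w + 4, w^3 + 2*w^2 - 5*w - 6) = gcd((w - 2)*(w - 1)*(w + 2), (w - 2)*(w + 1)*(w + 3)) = w - 2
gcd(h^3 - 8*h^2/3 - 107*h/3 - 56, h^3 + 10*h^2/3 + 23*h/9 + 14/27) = h + 7/3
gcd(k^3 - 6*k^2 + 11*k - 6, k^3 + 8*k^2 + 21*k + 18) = 1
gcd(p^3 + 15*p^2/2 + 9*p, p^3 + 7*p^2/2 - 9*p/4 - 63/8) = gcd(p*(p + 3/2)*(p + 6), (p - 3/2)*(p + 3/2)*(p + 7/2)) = p + 3/2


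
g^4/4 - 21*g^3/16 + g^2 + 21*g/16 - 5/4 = (g/4 + 1/4)*(g - 4)*(g - 5/4)*(g - 1)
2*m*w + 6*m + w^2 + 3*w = (2*m + w)*(w + 3)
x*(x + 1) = x^2 + x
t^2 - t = t*(t - 1)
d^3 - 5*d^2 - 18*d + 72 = (d - 6)*(d - 3)*(d + 4)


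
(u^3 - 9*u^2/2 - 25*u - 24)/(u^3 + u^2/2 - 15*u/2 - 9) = (u - 8)/(u - 3)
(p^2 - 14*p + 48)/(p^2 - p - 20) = (-p^2 + 14*p - 48)/(-p^2 + p + 20)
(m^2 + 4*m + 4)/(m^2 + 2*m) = (m + 2)/m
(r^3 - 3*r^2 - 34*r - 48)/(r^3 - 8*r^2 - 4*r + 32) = (r + 3)/(r - 2)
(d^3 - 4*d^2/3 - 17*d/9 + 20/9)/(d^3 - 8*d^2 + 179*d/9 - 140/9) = (3*d^2 + d - 4)/(3*d^2 - 19*d + 28)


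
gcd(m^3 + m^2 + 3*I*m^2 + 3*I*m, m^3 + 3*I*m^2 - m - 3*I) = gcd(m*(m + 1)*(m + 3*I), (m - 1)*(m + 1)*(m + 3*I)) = m^2 + m*(1 + 3*I) + 3*I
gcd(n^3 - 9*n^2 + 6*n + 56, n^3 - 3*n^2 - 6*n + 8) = n^2 - 2*n - 8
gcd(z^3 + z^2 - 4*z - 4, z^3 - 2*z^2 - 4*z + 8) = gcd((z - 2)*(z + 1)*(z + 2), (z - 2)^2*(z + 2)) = z^2 - 4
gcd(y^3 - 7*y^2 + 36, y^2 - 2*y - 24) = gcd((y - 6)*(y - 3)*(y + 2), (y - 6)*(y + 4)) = y - 6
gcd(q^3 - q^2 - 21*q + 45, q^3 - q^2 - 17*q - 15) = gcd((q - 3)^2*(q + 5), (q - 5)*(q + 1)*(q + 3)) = 1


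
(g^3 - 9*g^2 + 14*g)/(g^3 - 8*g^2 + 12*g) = (g - 7)/(g - 6)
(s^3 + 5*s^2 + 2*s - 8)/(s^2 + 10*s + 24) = (s^2 + s - 2)/(s + 6)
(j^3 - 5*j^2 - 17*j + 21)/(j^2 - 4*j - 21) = j - 1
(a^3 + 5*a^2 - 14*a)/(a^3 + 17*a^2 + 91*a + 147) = a*(a - 2)/(a^2 + 10*a + 21)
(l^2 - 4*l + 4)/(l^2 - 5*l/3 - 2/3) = 3*(l - 2)/(3*l + 1)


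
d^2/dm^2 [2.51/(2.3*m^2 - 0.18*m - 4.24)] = (26.5558*m^2 - 2.07828*m - 2.51*(4.6*m - 0.18)*(9.2*m - 0.36) - 48.95504)/(-2.3*m^2 + 0.18*m + 4.24)^3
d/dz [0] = 0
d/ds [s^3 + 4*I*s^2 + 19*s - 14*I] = 3*s^2 + 8*I*s + 19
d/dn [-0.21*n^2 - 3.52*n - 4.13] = -0.42*n - 3.52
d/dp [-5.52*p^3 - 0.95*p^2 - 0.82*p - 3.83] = -16.56*p^2 - 1.9*p - 0.82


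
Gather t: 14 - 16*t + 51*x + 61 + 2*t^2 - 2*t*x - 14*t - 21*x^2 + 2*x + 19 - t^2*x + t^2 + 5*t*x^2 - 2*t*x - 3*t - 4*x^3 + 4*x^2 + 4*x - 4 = t^2*(3 - x) + t*(5*x^2 - 4*x - 33) - 4*x^3 - 17*x^2 + 57*x + 90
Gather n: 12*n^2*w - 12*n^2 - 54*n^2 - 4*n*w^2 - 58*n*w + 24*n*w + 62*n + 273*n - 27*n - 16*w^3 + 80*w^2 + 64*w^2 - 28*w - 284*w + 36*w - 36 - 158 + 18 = n^2*(12*w - 66) + n*(-4*w^2 - 34*w + 308) - 16*w^3 + 144*w^2 - 276*w - 176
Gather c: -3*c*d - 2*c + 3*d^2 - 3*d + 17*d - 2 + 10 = c*(-3*d - 2) + 3*d^2 + 14*d + 8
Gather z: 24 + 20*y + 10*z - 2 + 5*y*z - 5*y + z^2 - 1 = 15*y + z^2 + z*(5*y + 10) + 21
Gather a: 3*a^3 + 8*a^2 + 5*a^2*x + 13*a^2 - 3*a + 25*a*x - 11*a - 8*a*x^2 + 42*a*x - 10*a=3*a^3 + a^2*(5*x + 21) + a*(-8*x^2 + 67*x - 24)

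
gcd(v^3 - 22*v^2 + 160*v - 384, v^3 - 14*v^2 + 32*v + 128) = v^2 - 16*v + 64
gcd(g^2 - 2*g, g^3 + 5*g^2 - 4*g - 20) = g - 2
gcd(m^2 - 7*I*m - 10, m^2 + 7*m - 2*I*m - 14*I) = m - 2*I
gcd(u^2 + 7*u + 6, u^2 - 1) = u + 1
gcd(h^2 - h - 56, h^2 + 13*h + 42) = h + 7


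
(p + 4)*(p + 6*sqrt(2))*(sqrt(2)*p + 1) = sqrt(2)*p^3 + 4*sqrt(2)*p^2 + 13*p^2 + 6*sqrt(2)*p + 52*p + 24*sqrt(2)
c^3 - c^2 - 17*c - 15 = (c - 5)*(c + 1)*(c + 3)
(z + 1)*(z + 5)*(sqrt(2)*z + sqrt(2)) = sqrt(2)*z^3 + 7*sqrt(2)*z^2 + 11*sqrt(2)*z + 5*sqrt(2)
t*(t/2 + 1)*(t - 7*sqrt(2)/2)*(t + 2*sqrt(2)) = t^4/2 - 3*sqrt(2)*t^3/4 + t^3 - 7*t^2 - 3*sqrt(2)*t^2/2 - 14*t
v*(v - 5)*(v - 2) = v^3 - 7*v^2 + 10*v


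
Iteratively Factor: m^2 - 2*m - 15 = (m - 5)*(m + 3)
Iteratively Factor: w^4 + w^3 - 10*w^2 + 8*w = (w + 4)*(w^3 - 3*w^2 + 2*w) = (w - 1)*(w + 4)*(w^2 - 2*w) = w*(w - 1)*(w + 4)*(w - 2)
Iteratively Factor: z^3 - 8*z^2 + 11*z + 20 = (z - 4)*(z^2 - 4*z - 5) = (z - 4)*(z + 1)*(z - 5)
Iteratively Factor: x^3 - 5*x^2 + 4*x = (x)*(x^2 - 5*x + 4) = x*(x - 1)*(x - 4)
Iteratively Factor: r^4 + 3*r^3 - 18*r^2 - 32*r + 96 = (r - 2)*(r^3 + 5*r^2 - 8*r - 48) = (r - 3)*(r - 2)*(r^2 + 8*r + 16) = (r - 3)*(r - 2)*(r + 4)*(r + 4)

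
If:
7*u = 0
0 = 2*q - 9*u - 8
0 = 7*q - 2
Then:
No Solution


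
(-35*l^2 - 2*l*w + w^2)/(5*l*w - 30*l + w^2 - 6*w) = (-7*l + w)/(w - 6)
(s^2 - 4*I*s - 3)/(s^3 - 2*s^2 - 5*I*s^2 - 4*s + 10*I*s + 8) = (s - 3*I)/(s^2 + s*(-2 - 4*I) + 8*I)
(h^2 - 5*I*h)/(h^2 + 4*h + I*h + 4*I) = h*(h - 5*I)/(h^2 + h*(4 + I) + 4*I)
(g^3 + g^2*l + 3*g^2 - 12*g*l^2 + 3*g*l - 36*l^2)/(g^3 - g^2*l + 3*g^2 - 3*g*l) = (g^2 + g*l - 12*l^2)/(g*(g - l))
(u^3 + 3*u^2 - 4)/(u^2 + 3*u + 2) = (u^2 + u - 2)/(u + 1)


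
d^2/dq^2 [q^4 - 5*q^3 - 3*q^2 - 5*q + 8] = 12*q^2 - 30*q - 6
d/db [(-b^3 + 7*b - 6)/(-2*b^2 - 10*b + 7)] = (2*b^4 + 20*b^3 - 7*b^2 - 24*b - 11)/(4*b^4 + 40*b^3 + 72*b^2 - 140*b + 49)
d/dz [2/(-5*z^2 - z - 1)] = 2*(10*z + 1)/(5*z^2 + z + 1)^2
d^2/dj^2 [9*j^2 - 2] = 18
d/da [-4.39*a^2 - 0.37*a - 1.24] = -8.78*a - 0.37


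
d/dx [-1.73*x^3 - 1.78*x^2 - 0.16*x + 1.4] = -5.19*x^2 - 3.56*x - 0.16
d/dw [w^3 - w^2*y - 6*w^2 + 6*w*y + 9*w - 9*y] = 3*w^2 - 2*w*y - 12*w + 6*y + 9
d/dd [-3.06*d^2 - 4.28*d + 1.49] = -6.12*d - 4.28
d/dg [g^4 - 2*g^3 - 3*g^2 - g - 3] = 4*g^3 - 6*g^2 - 6*g - 1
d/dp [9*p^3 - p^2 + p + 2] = 27*p^2 - 2*p + 1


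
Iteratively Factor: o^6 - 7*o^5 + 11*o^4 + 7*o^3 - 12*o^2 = (o - 1)*(o^5 - 6*o^4 + 5*o^3 + 12*o^2) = o*(o - 1)*(o^4 - 6*o^3 + 5*o^2 + 12*o) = o^2*(o - 1)*(o^3 - 6*o^2 + 5*o + 12) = o^2*(o - 1)*(o + 1)*(o^2 - 7*o + 12) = o^2*(o - 3)*(o - 1)*(o + 1)*(o - 4)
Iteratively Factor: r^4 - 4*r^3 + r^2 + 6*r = (r - 3)*(r^3 - r^2 - 2*r) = (r - 3)*(r + 1)*(r^2 - 2*r) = (r - 3)*(r - 2)*(r + 1)*(r)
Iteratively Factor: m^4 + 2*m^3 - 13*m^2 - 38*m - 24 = (m + 3)*(m^3 - m^2 - 10*m - 8) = (m - 4)*(m + 3)*(m^2 + 3*m + 2) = (m - 4)*(m + 1)*(m + 3)*(m + 2)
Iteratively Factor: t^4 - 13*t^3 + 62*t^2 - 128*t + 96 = (t - 4)*(t^3 - 9*t^2 + 26*t - 24) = (t - 4)*(t - 3)*(t^2 - 6*t + 8) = (t - 4)*(t - 3)*(t - 2)*(t - 4)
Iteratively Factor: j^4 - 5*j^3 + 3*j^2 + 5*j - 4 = (j - 4)*(j^3 - j^2 - j + 1) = (j - 4)*(j + 1)*(j^2 - 2*j + 1) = (j - 4)*(j - 1)*(j + 1)*(j - 1)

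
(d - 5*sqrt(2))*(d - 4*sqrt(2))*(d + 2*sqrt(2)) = d^3 - 7*sqrt(2)*d^2 + 4*d + 80*sqrt(2)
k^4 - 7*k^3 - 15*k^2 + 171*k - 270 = (k - 6)*(k - 3)^2*(k + 5)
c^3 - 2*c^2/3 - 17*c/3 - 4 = (c - 3)*(c + 1)*(c + 4/3)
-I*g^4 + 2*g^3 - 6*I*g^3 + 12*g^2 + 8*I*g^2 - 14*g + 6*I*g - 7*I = (g + 7)*(g + I)^2*(-I*g + I)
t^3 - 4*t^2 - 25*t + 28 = (t - 7)*(t - 1)*(t + 4)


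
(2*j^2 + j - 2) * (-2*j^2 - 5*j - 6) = -4*j^4 - 12*j^3 - 13*j^2 + 4*j + 12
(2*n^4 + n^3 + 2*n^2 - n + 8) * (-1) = -2*n^4 - n^3 - 2*n^2 + n - 8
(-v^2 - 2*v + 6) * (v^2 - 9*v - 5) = -v^4 + 7*v^3 + 29*v^2 - 44*v - 30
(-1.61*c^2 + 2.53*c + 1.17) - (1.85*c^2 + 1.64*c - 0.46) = -3.46*c^2 + 0.89*c + 1.63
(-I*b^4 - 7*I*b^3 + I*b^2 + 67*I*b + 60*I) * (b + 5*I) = -I*b^5 + 5*b^4 - 7*I*b^4 + 35*b^3 + I*b^3 - 5*b^2 + 67*I*b^2 - 335*b + 60*I*b - 300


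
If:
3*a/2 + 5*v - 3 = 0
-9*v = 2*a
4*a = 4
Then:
No Solution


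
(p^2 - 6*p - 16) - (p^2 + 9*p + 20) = -15*p - 36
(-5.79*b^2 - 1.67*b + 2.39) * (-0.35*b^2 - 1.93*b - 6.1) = 2.0265*b^4 + 11.7592*b^3 + 37.7056*b^2 + 5.5743*b - 14.579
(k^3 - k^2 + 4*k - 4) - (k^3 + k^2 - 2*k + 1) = -2*k^2 + 6*k - 5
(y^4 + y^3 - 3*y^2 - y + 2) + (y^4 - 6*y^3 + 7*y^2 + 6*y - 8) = 2*y^4 - 5*y^3 + 4*y^2 + 5*y - 6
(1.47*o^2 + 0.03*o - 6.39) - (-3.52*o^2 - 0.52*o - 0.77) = 4.99*o^2 + 0.55*o - 5.62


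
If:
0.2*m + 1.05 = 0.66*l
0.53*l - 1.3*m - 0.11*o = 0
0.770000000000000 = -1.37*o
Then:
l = 1.83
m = 0.79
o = -0.56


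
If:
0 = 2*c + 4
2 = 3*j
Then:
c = -2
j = 2/3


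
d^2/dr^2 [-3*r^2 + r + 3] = -6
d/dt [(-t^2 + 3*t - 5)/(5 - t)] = (t^2 - 10*t + 10)/(t^2 - 10*t + 25)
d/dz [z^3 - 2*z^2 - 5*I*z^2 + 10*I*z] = 3*z^2 - 4*z - 10*I*z + 10*I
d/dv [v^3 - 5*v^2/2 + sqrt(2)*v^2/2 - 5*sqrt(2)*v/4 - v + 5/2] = 3*v^2 - 5*v + sqrt(2)*v - 5*sqrt(2)/4 - 1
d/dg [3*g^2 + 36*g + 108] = 6*g + 36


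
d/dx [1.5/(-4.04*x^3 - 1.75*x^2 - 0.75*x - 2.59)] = (18.18*x^2 + 5.25*x + 1.125)/(4.04*x^3 + 1.75*x^2 + 0.75*x + 2.59)^2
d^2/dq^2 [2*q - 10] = 0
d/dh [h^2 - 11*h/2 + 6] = 2*h - 11/2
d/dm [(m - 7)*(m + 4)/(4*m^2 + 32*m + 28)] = (11*m^2 + 70*m + 203)/(4*(m^4 + 16*m^3 + 78*m^2 + 112*m + 49))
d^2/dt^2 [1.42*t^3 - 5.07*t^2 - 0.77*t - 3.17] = 8.52*t - 10.14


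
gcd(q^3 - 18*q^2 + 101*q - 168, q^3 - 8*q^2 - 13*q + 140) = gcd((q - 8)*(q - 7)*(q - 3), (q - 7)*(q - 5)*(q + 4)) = q - 7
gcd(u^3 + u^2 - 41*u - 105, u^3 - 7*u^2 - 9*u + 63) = u^2 - 4*u - 21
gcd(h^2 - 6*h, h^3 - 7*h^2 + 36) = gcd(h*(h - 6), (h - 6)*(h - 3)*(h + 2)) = h - 6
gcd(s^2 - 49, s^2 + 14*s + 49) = s + 7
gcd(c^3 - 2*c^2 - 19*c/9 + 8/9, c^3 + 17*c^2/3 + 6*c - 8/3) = c - 1/3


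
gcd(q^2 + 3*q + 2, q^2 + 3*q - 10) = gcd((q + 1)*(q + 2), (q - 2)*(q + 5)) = 1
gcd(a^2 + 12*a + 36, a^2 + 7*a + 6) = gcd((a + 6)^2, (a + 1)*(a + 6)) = a + 6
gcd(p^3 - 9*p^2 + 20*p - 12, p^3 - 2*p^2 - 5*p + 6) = p - 1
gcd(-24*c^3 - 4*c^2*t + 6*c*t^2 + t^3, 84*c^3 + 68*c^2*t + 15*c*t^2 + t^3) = 12*c^2 + 8*c*t + t^2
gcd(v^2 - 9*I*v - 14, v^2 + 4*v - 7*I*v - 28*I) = v - 7*I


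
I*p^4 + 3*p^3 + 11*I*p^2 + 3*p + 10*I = (p - 5*I)*(p + I)*(p + 2*I)*(I*p + 1)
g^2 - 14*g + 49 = (g - 7)^2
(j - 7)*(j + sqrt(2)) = j^2 - 7*j + sqrt(2)*j - 7*sqrt(2)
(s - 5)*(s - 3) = s^2 - 8*s + 15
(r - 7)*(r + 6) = r^2 - r - 42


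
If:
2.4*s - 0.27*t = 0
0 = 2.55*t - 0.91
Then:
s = 0.04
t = 0.36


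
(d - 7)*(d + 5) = d^2 - 2*d - 35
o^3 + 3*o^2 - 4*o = o*(o - 1)*(o + 4)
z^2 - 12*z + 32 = (z - 8)*(z - 4)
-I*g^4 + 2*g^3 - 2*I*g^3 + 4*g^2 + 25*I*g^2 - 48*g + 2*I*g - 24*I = (g - 4)*(g + 6)*(g + I)*(-I*g + 1)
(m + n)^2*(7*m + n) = 7*m^3 + 15*m^2*n + 9*m*n^2 + n^3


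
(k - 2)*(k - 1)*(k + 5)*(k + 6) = k^4 + 8*k^3 - k^2 - 68*k + 60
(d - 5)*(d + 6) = d^2 + d - 30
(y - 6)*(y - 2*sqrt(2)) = y^2 - 6*y - 2*sqrt(2)*y + 12*sqrt(2)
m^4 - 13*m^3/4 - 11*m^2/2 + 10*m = m*(m - 4)*(m - 5/4)*(m + 2)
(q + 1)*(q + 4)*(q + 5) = q^3 + 10*q^2 + 29*q + 20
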